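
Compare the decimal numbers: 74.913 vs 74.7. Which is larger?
74.913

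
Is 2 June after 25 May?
Yes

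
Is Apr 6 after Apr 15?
No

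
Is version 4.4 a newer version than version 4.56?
No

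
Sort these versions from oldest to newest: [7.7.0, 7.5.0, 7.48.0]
[7.5.0, 7.7.0, 7.48.0]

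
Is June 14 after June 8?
Yes. Day 14 comes after day 8 in June — this is a date comparison, not a decimal one (the decimal 6.14 would be smaller than 6.8).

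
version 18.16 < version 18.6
False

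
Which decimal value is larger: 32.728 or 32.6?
32.728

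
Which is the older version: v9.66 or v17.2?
v9.66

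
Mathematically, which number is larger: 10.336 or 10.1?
10.336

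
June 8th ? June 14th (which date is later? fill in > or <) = <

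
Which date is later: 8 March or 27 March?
27 March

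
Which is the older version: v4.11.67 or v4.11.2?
v4.11.2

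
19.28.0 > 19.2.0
True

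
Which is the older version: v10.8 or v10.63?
v10.8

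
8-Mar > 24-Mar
False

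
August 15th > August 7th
True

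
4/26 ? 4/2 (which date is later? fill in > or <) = >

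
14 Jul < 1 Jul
False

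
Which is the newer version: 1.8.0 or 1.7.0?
1.8.0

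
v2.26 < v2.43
True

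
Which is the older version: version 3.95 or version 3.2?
version 3.2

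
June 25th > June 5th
True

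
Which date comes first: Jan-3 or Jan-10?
Jan-3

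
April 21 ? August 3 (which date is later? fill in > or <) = <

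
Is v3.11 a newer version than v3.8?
Yes. Version numbers are compared segment by segment as integers, not as decimals: minor version 11 > 8, so v3.11 > v3.8 (even though the decimal 3.11 < 3.8).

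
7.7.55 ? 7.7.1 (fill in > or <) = >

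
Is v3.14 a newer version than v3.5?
Yes. Version numbers are compared segment by segment as integers, not as decimals: minor version 14 > 5, so v3.14 > v3.5 (even though the decimal 3.14 < 3.5).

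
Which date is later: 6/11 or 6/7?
6/11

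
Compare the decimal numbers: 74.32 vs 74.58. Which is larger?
74.58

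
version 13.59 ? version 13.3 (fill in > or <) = >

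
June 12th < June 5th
False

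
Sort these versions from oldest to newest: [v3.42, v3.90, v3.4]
[v3.4, v3.42, v3.90]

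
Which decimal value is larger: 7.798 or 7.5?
7.798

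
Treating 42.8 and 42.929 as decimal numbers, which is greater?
42.929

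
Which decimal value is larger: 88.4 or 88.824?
88.824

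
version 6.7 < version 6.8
True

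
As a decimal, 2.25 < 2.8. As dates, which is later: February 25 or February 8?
February 25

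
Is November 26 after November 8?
Yes. Day 26 comes after day 8 in November — this is a date comparison, not a decimal one (the decimal 11.26 would be smaller than 11.8).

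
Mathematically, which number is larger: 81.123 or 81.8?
81.8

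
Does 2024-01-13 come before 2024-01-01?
No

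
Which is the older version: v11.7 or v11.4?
v11.4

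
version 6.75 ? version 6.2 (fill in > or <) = >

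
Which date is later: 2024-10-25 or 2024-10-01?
2024-10-25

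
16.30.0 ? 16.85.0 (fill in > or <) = <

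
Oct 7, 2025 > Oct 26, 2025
False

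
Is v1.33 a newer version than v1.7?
Yes. Version numbers are compared segment by segment as integers, not as decimals: minor version 33 > 7, so v1.33 > v1.7 (even though the decimal 1.33 < 1.7).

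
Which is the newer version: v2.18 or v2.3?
v2.18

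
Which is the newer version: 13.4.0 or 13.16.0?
13.16.0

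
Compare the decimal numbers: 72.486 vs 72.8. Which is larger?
72.8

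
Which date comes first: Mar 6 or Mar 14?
Mar 6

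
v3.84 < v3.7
False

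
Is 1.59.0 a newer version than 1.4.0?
Yes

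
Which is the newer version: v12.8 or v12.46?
v12.46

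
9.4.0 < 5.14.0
False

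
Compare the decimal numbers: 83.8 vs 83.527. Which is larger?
83.8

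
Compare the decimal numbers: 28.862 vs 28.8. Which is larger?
28.862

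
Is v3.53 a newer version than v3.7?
Yes. Version numbers are compared segment by segment as integers, not as decimals: minor version 53 > 7, so v3.53 > v3.7 (even though the decimal 3.53 < 3.7).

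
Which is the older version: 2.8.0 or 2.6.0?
2.6.0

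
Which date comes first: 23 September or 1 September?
1 September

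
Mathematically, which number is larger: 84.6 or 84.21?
84.6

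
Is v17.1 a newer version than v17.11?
No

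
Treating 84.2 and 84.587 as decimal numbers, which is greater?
84.587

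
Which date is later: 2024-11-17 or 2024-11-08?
2024-11-17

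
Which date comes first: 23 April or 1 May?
23 April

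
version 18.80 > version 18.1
True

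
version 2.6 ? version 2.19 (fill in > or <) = <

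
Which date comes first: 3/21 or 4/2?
3/21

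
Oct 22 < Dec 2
True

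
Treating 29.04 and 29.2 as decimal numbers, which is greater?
29.2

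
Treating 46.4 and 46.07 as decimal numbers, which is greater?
46.4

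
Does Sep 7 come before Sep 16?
Yes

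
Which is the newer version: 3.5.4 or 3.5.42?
3.5.42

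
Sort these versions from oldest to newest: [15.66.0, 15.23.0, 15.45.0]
[15.23.0, 15.45.0, 15.66.0]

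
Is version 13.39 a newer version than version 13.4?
Yes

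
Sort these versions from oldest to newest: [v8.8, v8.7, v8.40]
[v8.7, v8.8, v8.40]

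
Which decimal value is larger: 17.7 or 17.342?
17.7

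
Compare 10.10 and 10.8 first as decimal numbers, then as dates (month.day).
As decimals: 10.10 < 10.8. As dates: 10/10 is later than 10/8 (day 10 > day 8).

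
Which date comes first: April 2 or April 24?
April 2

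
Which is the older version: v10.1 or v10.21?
v10.1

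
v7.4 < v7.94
True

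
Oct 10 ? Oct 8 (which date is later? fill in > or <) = >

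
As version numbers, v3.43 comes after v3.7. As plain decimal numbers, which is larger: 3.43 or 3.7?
3.7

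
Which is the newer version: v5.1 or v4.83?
v5.1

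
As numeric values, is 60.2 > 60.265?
False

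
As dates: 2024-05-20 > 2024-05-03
True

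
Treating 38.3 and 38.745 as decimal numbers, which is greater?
38.745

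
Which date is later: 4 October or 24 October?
24 October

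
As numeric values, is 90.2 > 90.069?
True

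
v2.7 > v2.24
False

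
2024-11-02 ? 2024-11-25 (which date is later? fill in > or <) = <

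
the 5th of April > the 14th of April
False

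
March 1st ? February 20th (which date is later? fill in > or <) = >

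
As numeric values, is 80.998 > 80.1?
True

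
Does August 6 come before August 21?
Yes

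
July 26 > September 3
False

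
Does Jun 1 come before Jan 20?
No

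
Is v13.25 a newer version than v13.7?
Yes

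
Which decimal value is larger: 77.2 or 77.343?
77.343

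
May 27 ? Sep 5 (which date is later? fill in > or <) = <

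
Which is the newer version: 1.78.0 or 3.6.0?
3.6.0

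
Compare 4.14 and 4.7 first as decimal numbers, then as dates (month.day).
As decimals: 4.14 < 4.7. As dates: 4/14 is later than 4/7 (day 14 > day 7).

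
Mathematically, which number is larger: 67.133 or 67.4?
67.4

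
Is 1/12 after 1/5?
Yes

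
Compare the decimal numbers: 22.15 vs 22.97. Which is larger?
22.97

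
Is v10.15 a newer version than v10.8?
Yes. Version numbers are compared segment by segment as integers, not as decimals: minor version 15 > 8, so v10.15 > v10.8 (even though the decimal 10.15 < 10.8).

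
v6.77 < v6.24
False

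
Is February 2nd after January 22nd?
Yes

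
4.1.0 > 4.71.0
False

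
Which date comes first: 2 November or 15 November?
2 November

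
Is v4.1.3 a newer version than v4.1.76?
No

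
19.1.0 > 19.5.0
False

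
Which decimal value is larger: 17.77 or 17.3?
17.77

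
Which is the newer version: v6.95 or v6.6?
v6.95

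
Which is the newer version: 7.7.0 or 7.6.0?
7.7.0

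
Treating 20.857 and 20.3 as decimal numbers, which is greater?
20.857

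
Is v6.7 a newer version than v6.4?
Yes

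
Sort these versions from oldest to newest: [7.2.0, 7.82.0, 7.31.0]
[7.2.0, 7.31.0, 7.82.0]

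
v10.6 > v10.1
True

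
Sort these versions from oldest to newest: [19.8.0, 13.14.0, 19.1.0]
[13.14.0, 19.1.0, 19.8.0]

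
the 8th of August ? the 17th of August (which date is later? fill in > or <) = <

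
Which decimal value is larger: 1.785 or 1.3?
1.785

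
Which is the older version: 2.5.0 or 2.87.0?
2.5.0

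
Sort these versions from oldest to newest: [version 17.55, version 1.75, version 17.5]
[version 1.75, version 17.5, version 17.55]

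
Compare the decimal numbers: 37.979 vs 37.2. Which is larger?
37.979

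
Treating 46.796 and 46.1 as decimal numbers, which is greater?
46.796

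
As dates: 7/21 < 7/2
False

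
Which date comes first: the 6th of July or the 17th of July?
the 6th of July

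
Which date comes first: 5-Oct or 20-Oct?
5-Oct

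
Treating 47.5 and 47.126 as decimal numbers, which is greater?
47.5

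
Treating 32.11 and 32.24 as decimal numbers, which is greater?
32.24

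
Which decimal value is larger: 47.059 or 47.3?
47.3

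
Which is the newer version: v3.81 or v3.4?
v3.81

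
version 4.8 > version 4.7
True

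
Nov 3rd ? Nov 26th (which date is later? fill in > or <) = <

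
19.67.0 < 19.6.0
False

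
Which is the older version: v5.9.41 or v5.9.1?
v5.9.1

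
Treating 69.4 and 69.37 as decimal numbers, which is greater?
69.4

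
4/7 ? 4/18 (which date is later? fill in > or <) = <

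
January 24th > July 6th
False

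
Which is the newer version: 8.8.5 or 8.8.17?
8.8.17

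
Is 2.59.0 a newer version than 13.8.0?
No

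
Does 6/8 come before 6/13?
Yes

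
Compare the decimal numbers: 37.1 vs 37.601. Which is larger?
37.601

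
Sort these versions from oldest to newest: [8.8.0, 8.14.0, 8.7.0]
[8.7.0, 8.8.0, 8.14.0]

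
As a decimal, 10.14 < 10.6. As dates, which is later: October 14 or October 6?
October 14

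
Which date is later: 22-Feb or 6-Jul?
6-Jul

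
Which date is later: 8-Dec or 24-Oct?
8-Dec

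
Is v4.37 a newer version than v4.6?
Yes. Version numbers are compared segment by segment as integers, not as decimals: minor version 37 > 6, so v4.37 > v4.6 (even though the decimal 4.37 < 4.6).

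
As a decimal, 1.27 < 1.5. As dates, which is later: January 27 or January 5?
January 27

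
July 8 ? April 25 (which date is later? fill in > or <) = >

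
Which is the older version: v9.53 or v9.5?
v9.5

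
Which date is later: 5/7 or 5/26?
5/26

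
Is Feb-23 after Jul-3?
No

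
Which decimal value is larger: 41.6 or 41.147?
41.6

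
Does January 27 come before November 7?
Yes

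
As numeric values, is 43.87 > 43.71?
True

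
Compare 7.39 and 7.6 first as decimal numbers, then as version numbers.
As decimals: 7.39 < 7.6. As versions: v7.39 > v7.6 (minor version 39 > 6).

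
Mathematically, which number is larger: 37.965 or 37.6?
37.965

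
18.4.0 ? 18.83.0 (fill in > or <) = <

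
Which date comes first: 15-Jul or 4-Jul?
4-Jul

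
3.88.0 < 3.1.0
False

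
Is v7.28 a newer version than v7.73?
No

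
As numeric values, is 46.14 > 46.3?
False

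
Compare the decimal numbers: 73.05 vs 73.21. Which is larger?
73.21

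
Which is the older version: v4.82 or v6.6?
v4.82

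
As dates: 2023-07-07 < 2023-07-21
True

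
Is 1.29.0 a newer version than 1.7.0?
Yes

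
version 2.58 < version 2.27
False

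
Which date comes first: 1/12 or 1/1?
1/1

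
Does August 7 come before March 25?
No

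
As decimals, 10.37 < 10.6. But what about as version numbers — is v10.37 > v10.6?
True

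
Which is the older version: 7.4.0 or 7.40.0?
7.4.0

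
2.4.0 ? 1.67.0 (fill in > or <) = >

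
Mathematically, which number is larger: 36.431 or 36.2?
36.431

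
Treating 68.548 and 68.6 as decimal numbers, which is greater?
68.6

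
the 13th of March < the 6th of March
False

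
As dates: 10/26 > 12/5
False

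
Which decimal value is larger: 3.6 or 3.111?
3.6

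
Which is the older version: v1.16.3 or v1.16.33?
v1.16.3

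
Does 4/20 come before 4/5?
No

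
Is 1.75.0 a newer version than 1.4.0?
Yes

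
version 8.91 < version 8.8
False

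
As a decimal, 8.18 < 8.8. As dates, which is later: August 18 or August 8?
August 18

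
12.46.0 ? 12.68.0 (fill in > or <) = <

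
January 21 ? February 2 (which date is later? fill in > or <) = <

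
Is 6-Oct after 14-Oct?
No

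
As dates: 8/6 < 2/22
False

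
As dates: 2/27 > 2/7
True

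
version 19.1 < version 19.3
True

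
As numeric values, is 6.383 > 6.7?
False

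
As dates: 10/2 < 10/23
True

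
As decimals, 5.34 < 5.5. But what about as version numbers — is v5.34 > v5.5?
True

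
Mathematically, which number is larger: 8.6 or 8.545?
8.6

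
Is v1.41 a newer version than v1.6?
Yes. Version numbers are compared segment by segment as integers, not as decimals: minor version 41 > 6, so v1.41 > v1.6 (even though the decimal 1.41 < 1.6).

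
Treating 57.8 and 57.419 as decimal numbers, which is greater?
57.8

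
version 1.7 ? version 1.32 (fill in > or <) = <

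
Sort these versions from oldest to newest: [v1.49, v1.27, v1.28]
[v1.27, v1.28, v1.49]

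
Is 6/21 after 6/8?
Yes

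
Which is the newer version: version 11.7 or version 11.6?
version 11.7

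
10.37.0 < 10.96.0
True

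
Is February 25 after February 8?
Yes. Day 25 comes after day 8 in February — this is a date comparison, not a decimal one (the decimal 2.25 would be smaller than 2.8).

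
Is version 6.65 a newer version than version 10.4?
No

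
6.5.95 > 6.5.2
True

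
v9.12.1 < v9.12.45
True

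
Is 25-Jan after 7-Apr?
No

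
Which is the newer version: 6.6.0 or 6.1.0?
6.6.0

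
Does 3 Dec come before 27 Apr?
No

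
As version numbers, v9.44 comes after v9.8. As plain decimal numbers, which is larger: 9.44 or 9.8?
9.8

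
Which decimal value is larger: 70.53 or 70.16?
70.53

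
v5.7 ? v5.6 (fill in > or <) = >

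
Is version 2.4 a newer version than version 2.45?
No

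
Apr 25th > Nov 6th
False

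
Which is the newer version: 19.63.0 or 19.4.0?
19.63.0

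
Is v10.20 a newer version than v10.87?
No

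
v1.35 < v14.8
True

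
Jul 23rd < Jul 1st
False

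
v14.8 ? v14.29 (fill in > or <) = <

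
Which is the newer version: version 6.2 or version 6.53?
version 6.53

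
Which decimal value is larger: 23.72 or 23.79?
23.79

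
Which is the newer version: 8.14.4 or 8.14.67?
8.14.67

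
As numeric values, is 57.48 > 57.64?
False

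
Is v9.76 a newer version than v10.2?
No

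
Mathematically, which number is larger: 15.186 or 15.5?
15.5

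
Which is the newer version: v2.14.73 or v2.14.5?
v2.14.73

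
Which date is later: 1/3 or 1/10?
1/10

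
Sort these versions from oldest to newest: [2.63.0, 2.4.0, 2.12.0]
[2.4.0, 2.12.0, 2.63.0]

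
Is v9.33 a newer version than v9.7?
Yes. Version numbers are compared segment by segment as integers, not as decimals: minor version 33 > 7, so v9.33 > v9.7 (even though the decimal 9.33 < 9.7).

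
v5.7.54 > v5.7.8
True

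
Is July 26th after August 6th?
No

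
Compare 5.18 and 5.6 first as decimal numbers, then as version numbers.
As decimals: 5.18 < 5.6. As versions: v5.18 > v5.6 (minor version 18 > 6).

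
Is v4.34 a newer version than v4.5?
Yes. Version numbers are compared segment by segment as integers, not as decimals: minor version 34 > 5, so v4.34 > v4.5 (even though the decimal 4.34 < 4.5).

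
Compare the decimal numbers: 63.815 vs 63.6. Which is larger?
63.815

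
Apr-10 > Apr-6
True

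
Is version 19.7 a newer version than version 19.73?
No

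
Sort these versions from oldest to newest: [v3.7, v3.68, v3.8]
[v3.7, v3.8, v3.68]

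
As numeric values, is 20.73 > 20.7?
True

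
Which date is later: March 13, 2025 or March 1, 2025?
March 13, 2025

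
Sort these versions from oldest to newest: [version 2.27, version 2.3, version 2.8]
[version 2.3, version 2.8, version 2.27]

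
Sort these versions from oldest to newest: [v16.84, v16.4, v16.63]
[v16.4, v16.63, v16.84]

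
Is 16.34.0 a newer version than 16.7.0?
Yes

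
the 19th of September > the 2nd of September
True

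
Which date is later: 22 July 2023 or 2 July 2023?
22 July 2023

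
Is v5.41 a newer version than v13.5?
No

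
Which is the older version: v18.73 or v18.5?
v18.5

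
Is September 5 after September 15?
No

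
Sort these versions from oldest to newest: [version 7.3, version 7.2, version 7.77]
[version 7.2, version 7.3, version 7.77]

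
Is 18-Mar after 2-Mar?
Yes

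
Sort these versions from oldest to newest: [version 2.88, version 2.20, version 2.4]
[version 2.4, version 2.20, version 2.88]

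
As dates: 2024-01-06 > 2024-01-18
False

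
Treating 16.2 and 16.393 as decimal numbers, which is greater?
16.393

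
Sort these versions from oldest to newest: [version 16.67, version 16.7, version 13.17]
[version 13.17, version 16.7, version 16.67]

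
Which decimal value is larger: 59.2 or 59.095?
59.2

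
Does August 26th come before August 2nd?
No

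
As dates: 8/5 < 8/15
True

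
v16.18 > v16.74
False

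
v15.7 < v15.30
True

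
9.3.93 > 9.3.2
True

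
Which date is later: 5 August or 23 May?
5 August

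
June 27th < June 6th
False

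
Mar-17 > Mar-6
True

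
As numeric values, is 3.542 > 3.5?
True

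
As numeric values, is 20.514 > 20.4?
True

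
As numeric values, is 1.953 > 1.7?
True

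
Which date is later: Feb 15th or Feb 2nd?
Feb 15th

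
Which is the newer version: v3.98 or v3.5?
v3.98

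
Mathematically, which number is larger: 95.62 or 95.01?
95.62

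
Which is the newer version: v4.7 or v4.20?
v4.20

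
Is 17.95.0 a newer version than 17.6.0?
Yes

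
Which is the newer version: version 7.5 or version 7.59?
version 7.59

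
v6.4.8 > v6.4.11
False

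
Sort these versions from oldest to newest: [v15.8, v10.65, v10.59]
[v10.59, v10.65, v15.8]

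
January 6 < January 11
True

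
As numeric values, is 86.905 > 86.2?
True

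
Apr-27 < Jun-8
True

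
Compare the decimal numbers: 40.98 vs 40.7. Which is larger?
40.98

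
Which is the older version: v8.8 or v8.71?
v8.8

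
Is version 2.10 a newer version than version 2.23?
No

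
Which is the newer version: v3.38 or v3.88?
v3.88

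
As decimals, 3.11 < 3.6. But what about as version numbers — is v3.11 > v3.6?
True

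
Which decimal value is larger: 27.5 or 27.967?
27.967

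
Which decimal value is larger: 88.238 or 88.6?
88.6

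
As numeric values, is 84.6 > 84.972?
False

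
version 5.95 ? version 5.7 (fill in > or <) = >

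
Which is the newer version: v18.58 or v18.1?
v18.58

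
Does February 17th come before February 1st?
No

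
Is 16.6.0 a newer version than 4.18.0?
Yes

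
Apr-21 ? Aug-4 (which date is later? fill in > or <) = <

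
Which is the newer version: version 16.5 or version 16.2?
version 16.5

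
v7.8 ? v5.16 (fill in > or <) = >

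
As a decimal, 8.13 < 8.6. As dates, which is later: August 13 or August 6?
August 13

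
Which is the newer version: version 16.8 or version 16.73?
version 16.73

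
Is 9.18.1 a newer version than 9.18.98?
No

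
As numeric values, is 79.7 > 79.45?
True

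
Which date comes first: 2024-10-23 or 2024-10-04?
2024-10-04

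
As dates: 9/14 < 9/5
False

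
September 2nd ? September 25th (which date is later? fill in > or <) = <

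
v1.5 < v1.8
True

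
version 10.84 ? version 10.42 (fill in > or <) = >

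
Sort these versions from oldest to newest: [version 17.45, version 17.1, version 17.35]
[version 17.1, version 17.35, version 17.45]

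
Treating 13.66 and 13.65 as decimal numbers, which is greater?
13.66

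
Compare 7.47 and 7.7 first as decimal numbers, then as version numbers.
As decimals: 7.47 < 7.7. As versions: v7.47 > v7.7 (minor version 47 > 7).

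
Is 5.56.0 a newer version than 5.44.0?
Yes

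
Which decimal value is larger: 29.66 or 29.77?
29.77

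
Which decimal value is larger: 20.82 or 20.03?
20.82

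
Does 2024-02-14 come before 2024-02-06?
No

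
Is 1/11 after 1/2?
Yes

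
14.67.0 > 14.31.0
True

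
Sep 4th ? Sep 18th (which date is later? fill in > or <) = <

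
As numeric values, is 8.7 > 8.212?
True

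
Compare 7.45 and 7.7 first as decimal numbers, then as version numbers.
As decimals: 7.45 < 7.7. As versions: v7.45 > v7.7 (minor version 45 > 7).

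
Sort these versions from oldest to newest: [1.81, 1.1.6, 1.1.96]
[1.1.6, 1.1.96, 1.81]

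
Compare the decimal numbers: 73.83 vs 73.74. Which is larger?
73.83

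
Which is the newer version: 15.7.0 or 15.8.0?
15.8.0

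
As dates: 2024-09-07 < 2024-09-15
True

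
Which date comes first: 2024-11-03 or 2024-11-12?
2024-11-03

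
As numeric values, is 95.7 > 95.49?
True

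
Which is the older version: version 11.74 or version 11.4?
version 11.4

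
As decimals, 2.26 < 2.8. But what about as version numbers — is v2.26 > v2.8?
True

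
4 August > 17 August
False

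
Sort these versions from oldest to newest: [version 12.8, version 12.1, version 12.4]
[version 12.1, version 12.4, version 12.8]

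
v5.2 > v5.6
False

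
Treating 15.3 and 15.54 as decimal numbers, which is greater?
15.54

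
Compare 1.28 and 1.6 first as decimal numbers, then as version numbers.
As decimals: 1.28 < 1.6. As versions: v1.28 > v1.6 (minor version 28 > 6).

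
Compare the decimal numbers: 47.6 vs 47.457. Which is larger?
47.6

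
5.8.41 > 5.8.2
True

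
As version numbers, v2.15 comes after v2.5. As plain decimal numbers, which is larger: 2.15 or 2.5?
2.5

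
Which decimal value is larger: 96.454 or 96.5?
96.5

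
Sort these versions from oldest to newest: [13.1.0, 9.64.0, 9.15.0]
[9.15.0, 9.64.0, 13.1.0]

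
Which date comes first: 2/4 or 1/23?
1/23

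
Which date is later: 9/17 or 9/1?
9/17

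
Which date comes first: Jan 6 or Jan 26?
Jan 6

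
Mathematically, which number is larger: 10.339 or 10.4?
10.4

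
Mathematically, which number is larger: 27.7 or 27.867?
27.867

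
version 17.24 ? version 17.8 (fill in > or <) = >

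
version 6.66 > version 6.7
True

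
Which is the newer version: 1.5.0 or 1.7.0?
1.7.0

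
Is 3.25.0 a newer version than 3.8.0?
Yes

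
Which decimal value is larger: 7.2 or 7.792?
7.792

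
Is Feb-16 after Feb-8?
Yes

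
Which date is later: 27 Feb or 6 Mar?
6 Mar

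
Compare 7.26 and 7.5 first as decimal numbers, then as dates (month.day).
As decimals: 7.26 < 7.5. As dates: 7/26 is later than 7/5 (day 26 > day 5).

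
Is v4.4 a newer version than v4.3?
Yes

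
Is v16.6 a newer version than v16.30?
No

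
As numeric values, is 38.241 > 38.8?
False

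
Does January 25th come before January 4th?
No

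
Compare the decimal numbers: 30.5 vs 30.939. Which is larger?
30.939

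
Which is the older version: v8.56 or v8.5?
v8.5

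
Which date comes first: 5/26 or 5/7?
5/7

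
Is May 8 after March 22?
Yes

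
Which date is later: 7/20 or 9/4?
9/4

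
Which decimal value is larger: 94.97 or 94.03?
94.97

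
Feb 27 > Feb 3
True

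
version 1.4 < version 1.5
True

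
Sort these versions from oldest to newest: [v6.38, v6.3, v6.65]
[v6.3, v6.38, v6.65]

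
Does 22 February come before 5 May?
Yes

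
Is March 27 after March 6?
Yes. Day 27 comes after day 6 in March — this is a date comparison, not a decimal one (the decimal 3.27 would be smaller than 3.6).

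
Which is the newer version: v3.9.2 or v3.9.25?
v3.9.25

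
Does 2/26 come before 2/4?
No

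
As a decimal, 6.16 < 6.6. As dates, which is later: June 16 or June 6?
June 16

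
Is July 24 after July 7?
Yes. Day 24 comes after day 7 in July — this is a date comparison, not a decimal one (the decimal 7.24 would be smaller than 7.7).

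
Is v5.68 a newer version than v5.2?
Yes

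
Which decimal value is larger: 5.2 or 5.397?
5.397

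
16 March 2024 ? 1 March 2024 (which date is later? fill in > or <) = >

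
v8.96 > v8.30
True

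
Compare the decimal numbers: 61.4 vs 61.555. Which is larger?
61.555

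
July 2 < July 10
True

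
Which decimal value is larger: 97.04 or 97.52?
97.52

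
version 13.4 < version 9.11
False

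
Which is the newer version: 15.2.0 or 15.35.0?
15.35.0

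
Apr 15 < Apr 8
False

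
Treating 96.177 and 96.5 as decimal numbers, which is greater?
96.5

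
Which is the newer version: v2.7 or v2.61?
v2.61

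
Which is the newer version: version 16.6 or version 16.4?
version 16.6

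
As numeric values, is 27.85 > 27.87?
False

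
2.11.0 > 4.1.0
False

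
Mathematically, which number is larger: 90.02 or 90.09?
90.09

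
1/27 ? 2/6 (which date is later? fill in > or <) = <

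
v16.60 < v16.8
False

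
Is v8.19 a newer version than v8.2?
Yes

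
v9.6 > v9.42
False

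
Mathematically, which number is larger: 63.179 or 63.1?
63.179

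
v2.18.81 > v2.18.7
True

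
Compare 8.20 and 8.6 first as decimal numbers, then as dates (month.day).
As decimals: 8.20 < 8.6. As dates: 8/20 is later than 8/6 (day 20 > day 6).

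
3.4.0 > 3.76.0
False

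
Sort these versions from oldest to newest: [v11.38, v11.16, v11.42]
[v11.16, v11.38, v11.42]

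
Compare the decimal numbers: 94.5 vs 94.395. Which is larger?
94.5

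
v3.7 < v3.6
False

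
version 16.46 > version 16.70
False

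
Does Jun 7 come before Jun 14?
Yes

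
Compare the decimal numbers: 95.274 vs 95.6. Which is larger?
95.6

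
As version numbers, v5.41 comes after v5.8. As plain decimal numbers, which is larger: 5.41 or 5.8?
5.8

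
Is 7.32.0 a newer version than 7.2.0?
Yes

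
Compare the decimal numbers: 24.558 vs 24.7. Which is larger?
24.7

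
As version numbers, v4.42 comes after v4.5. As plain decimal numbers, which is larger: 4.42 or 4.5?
4.5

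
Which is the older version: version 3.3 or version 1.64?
version 1.64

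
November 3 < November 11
True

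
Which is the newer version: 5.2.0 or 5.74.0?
5.74.0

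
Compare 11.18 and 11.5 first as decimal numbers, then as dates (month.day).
As decimals: 11.18 < 11.5. As dates: 11/18 is later than 11/5 (day 18 > day 5).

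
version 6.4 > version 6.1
True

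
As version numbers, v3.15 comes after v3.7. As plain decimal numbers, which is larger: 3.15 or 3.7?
3.7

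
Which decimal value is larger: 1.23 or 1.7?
1.7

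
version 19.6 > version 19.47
False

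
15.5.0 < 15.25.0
True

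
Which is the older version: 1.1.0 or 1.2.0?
1.1.0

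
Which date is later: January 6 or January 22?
January 22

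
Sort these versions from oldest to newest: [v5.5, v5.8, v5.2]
[v5.2, v5.5, v5.8]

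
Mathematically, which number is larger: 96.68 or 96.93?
96.93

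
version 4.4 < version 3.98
False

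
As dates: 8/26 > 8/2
True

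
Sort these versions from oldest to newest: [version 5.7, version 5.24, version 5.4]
[version 5.4, version 5.7, version 5.24]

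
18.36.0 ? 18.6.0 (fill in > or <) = >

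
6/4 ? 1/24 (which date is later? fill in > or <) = >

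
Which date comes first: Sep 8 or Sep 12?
Sep 8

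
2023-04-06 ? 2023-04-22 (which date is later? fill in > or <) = <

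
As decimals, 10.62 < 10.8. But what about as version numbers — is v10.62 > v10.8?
True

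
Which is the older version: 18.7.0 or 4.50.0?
4.50.0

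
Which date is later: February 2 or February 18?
February 18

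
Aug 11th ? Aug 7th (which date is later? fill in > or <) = >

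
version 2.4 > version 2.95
False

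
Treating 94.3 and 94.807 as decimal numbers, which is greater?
94.807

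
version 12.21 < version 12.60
True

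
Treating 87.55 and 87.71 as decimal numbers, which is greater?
87.71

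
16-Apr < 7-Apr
False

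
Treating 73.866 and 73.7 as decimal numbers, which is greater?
73.866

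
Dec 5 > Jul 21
True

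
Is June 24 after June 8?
Yes. Day 24 comes after day 8 in June — this is a date comparison, not a decimal one (the decimal 6.24 would be smaller than 6.8).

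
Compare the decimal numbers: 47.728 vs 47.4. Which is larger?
47.728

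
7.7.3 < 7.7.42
True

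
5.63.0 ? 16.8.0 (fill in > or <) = <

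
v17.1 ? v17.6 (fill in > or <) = <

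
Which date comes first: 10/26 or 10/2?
10/2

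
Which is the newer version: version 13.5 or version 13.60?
version 13.60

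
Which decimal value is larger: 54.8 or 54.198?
54.8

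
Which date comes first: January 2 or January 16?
January 2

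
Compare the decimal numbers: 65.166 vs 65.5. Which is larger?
65.5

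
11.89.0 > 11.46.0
True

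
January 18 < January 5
False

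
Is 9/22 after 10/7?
No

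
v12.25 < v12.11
False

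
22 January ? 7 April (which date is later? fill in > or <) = <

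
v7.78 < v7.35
False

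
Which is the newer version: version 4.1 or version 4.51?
version 4.51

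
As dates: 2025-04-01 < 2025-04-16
True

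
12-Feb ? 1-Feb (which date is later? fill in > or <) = >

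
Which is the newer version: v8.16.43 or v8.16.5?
v8.16.43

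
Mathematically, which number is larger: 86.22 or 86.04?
86.22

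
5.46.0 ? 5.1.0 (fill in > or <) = >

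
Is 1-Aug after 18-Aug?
No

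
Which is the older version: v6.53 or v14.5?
v6.53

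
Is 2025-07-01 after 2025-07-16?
No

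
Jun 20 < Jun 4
False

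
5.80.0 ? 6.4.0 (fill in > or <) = <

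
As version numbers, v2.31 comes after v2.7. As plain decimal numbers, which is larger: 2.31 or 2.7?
2.7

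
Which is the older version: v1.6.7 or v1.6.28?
v1.6.7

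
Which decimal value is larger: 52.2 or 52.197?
52.2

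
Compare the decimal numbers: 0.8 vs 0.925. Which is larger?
0.925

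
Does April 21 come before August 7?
Yes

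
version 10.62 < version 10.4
False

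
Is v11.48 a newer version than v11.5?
Yes. Version numbers are compared segment by segment as integers, not as decimals: minor version 48 > 5, so v11.48 > v11.5 (even though the decimal 11.48 < 11.5).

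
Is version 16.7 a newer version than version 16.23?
No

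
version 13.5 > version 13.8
False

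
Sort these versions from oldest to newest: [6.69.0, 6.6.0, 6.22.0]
[6.6.0, 6.22.0, 6.69.0]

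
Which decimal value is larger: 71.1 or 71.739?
71.739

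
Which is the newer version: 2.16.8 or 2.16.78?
2.16.78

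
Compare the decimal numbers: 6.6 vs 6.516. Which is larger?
6.6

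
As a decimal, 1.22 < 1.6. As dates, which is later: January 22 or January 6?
January 22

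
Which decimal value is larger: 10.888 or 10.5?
10.888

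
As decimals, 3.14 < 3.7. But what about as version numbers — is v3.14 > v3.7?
True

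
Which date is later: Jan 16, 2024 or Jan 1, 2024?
Jan 16, 2024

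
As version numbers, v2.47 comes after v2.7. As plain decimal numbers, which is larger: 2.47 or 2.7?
2.7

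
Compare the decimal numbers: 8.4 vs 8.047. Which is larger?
8.4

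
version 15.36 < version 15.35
False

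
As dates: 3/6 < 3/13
True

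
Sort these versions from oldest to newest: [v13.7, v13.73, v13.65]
[v13.7, v13.65, v13.73]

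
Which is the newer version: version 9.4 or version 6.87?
version 9.4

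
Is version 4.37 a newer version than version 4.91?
No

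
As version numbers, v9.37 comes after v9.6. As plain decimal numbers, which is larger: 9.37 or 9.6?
9.6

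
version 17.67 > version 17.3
True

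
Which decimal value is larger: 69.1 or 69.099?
69.1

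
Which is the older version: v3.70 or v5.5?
v3.70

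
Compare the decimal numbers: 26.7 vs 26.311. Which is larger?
26.7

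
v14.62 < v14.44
False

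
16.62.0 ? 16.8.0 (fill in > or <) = >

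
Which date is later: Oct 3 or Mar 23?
Oct 3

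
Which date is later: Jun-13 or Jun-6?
Jun-13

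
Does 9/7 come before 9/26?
Yes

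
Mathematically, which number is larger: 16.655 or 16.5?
16.655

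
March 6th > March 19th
False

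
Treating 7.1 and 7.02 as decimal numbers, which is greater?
7.1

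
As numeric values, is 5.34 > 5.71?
False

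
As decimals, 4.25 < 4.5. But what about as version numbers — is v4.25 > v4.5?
True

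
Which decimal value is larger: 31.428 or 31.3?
31.428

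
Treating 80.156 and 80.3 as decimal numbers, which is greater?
80.3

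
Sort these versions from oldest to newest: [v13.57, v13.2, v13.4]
[v13.2, v13.4, v13.57]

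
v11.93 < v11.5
False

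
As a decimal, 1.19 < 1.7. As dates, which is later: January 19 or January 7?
January 19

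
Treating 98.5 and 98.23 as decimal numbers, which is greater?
98.5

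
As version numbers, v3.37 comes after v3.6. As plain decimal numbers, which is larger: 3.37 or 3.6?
3.6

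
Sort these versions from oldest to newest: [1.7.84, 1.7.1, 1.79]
[1.7.1, 1.7.84, 1.79]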